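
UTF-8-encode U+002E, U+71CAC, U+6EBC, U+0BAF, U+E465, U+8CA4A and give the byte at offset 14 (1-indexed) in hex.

0xA5

1-indexed offset 14 is 0-indexed offset 13.
U+002E → 1-byte form 2E at offsets 0–0.
U+71CAC → 4-byte form F1 B1 B2 AC at offsets 1–4.
U+6EBC → 3-byte form E6 BA BC at offsets 5–7.
U+0BAF → 3-byte form E0 AE AF at offsets 8–10.
U+E465 → 3-byte form EE 91 A5 at offsets 11–13.
Offset 13 falls in char 5's range; it's byte 3 of EE 91 A5 = 0xA5.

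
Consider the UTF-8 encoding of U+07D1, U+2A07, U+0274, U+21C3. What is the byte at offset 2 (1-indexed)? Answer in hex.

0x91

1-indexed offset 2 is 0-indexed offset 1.
U+07D1 → 2-byte form DF 91 at offsets 0–1.
Offset 1 falls in char 1's range; it's byte 2 of DF 91 = 0x91.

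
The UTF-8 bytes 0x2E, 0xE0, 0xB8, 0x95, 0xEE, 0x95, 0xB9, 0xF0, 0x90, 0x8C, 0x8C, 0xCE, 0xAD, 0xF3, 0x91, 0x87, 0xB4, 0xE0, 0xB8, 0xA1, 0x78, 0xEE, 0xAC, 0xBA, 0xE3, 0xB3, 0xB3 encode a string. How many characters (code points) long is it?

10

Byte at offset 0: 0x2E = 00101110 → 1-byte char (#1). Advance 1.
Byte at offset 1: 0xE0 = 11100000 → 3-byte char (#2). Advance 3.
Byte at offset 4: 0xEE = 11101110 → 3-byte char (#3). Advance 3.
Byte at offset 7: 0xF0 = 11110000 → 4-byte char (#4). Advance 4.
Byte at offset 11: 0xCE = 11001110 → 2-byte char (#5). Advance 2.
Byte at offset 13: 0xF3 = 11110011 → 4-byte char (#6). Advance 4.
Byte at offset 17: 0xE0 = 11100000 → 3-byte char (#7). Advance 3.
Byte at offset 20: 0x78 = 01111000 → 1-byte char (#8). Advance 1.
Byte at offset 21: 0xEE = 11101110 → 3-byte char (#9). Advance 3.
Byte at offset 24: 0xE3 = 11100011 → 3-byte char (#10). Advance 3.
Reached end at offset 27 after 10 code points.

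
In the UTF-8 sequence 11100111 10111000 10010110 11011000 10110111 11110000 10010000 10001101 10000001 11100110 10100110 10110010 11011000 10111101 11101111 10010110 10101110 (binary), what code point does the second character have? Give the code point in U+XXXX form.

Offset 0: leading byte 0xE7 = 11100111 → 3-byte char #1 = E7 B8 96.
Offset 3: leading byte 0xD8 = 11011000 → 2-byte char #2 = D8 B7.
Leading byte 0xD8 = 11011000 matches 110xxxxx → 2-byte sequence.
Byte 1: 0xD8 = 11011000, payload 11000 (5 bits).
Byte 2: 0xB7 = 10110111 (10xxxxxx ✓), payload 110111.
Concatenate: 11000110111 = 0x637 (11 bits → U+0637).

U+0637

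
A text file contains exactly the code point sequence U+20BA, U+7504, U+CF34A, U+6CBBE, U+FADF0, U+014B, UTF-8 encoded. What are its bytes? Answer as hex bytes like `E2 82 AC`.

U+20BA: 3-byte form → E2 82 BA.
U+7504: 3-byte form → E7 94 84.
U+CF34A: 4-byte form → F3 8F 8D 8A.
U+6CBBE: 4-byte form → F1 AC AE BE.
U+FADF0: 4-byte form → F3 BA B7 B0.
U+014B: 2-byte form → C5 8B.
Concatenated (20 bytes): E2 82 BA E7 94 84 F3 8F 8D 8A F1 AC AE BE F3 BA B7 B0 C5 8B.

E2 82 BA E7 94 84 F3 8F 8D 8A F1 AC AE BE F3 BA B7 B0 C5 8B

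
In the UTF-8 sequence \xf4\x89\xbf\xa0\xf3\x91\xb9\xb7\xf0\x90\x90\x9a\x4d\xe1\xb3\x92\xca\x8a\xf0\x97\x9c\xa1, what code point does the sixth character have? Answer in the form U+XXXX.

Offset 0: leading byte 0xF4 = 11110100 → 4-byte char #1 = F4 89 BF A0.
Offset 4: leading byte 0xF3 = 11110011 → 4-byte char #2 = F3 91 B9 B7.
Offset 8: leading byte 0xF0 = 11110000 → 4-byte char #3 = F0 90 90 9A.
Offset 12: leading byte 0x4D = 01001101 → 1-byte char #4 = 4D.
Offset 13: leading byte 0xE1 = 11100001 → 3-byte char #5 = E1 B3 92.
Offset 16: leading byte 0xCA = 11001010 → 2-byte char #6 = CA 8A.
Leading byte 0xCA = 11001010 matches 110xxxxx → 2-byte sequence.
Byte 1: 0xCA = 11001010, payload 01010 (5 bits).
Byte 2: 0x8A = 10001010 (10xxxxxx ✓), payload 001010.
Concatenate: 01010001010 = 0x28A (11 bits → U+028A).

U+028A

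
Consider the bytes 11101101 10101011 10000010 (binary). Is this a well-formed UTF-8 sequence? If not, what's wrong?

Structurally a 3-byte sequence; payload = 0xDAC2.
But 0xDAC2 is in U+D800–U+DFFF, the surrogate range. Surrogates are not Unicode scalar values and are forbidden in UTF-8.

invalid (encodes a surrogate (U+D800–U+DFFF))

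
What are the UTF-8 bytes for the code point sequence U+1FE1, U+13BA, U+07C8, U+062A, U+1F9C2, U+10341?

E1 BF A1 E1 8E BA DF 88 D8 AA F0 9F A7 82 F0 90 8D 81

U+1FE1: 3-byte form → E1 BF A1.
U+13BA: 3-byte form → E1 8E BA.
U+07C8: 2-byte form → DF 88.
U+062A: 2-byte form → D8 AA.
U+1F9C2: 4-byte form → F0 9F A7 82.
U+10341: 4-byte form → F0 90 8D 81.
Concatenated (18 bytes): E1 BF A1 E1 8E BA DF 88 D8 AA F0 9F A7 82 F0 90 8D 81.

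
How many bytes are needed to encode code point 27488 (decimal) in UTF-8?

3

U+6B60 = 0x6B60. UTF-8 uses 1 byte below 0x80, 2 below 0x800, 3 below 0x10000, 4 up to 0x10FFFF. 0x6B60 is in U+0800–U+FFFF → 3 bytes.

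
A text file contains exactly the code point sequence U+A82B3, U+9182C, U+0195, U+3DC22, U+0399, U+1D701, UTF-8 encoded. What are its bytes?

F2 A8 8A B3 F2 91 A0 AC C6 95 F0 BD B0 A2 CE 99 F0 9D 9C 81

U+A82B3: 4-byte form → F2 A8 8A B3.
U+9182C: 4-byte form → F2 91 A0 AC.
U+0195: 2-byte form → C6 95.
U+3DC22: 4-byte form → F0 BD B0 A2.
U+0399: 2-byte form → CE 99.
U+1D701: 4-byte form → F0 9D 9C 81.
Concatenated (20 bytes): F2 A8 8A B3 F2 91 A0 AC C6 95 F0 BD B0 A2 CE 99 F0 9D 9C 81.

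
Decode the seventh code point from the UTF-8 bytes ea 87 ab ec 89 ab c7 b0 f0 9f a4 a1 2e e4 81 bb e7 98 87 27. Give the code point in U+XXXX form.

U+7607

Offset 0: leading byte 0xEA = 11101010 → 3-byte char #1 = EA 87 AB.
Offset 3: leading byte 0xEC = 11101100 → 3-byte char #2 = EC 89 AB.
Offset 6: leading byte 0xC7 = 11000111 → 2-byte char #3 = C7 B0.
Offset 8: leading byte 0xF0 = 11110000 → 4-byte char #4 = F0 9F A4 A1.
Offset 12: leading byte 0x2E = 00101110 → 1-byte char #5 = 2E.
Offset 13: leading byte 0xE4 = 11100100 → 3-byte char #6 = E4 81 BB.
Offset 16: leading byte 0xE7 = 11100111 → 3-byte char #7 = E7 98 87.
Leading byte 0xE7 = 11100111 matches 1110xxxx → 3-byte sequence.
Byte 1: 0xE7 = 11100111, payload 0111 (4 bits).
Byte 2: 0x98 = 10011000 (10xxxxxx ✓), payload 011000.
Byte 3: 0x87 = 10000111 (10xxxxxx ✓), payload 000111.
Concatenate: 0111011000000111 = 0x7607 (16 bits → U+7607).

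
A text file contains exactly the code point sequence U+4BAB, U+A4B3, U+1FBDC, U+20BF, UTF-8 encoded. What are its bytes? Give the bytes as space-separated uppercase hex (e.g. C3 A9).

E4 AE AB EA 92 B3 F0 9F AF 9C E2 82 BF

U+4BAB: 3-byte form → E4 AE AB.
U+A4B3: 3-byte form → EA 92 B3.
U+1FBDC: 4-byte form → F0 9F AF 9C.
U+20BF: 3-byte form → E2 82 BF.
Concatenated (13 bytes): E4 AE AB EA 92 B3 F0 9F AF 9C E2 82 BF.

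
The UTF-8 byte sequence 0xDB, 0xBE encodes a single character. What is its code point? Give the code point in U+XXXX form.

U+06FE

Leading byte 0xDB = 11011011 matches 110xxxxx → 2-byte sequence.
Byte 1: 0xDB = 11011011, payload 11011 (5 bits).
Byte 2: 0xBE = 10111110 (10xxxxxx ✓), payload 111110.
Concatenate: 11011111110 = 0x6FE (11 bits → U+06FE).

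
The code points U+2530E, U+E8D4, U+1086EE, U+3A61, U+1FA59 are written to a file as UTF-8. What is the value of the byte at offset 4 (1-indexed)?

1-indexed offset 4 is 0-indexed offset 3.
U+2530E → 4-byte form F0 A5 8C 8E at offsets 0–3.
Offset 3 falls in char 1's range; it's byte 4 of F0 A5 8C 8E = 0x8E.

0x8E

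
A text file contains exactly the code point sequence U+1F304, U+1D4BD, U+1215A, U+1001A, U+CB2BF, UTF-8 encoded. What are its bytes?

U+1F304: 4-byte form → F0 9F 8C 84.
U+1D4BD: 4-byte form → F0 9D 92 BD.
U+1215A: 4-byte form → F0 92 85 9A.
U+1001A: 4-byte form → F0 90 80 9A.
U+CB2BF: 4-byte form → F3 8B 8A BF.
Concatenated (20 bytes): F0 9F 8C 84 F0 9D 92 BD F0 92 85 9A F0 90 80 9A F3 8B 8A BF.

F0 9F 8C 84 F0 9D 92 BD F0 92 85 9A F0 90 80 9A F3 8B 8A BF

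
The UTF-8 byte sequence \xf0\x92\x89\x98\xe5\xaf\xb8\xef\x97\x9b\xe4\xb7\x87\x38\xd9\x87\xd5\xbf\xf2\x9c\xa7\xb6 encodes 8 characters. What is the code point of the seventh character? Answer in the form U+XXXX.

U+057F

Offset 0: leading byte 0xF0 = 11110000 → 4-byte char #1 = F0 92 89 98.
Offset 4: leading byte 0xE5 = 11100101 → 3-byte char #2 = E5 AF B8.
Offset 7: leading byte 0xEF = 11101111 → 3-byte char #3 = EF 97 9B.
Offset 10: leading byte 0xE4 = 11100100 → 3-byte char #4 = E4 B7 87.
Offset 13: leading byte 0x38 = 00111000 → 1-byte char #5 = 38.
Offset 14: leading byte 0xD9 = 11011001 → 2-byte char #6 = D9 87.
Offset 16: leading byte 0xD5 = 11010101 → 2-byte char #7 = D5 BF.
Leading byte 0xD5 = 11010101 matches 110xxxxx → 2-byte sequence.
Byte 1: 0xD5 = 11010101, payload 10101 (5 bits).
Byte 2: 0xBF = 10111111 (10xxxxxx ✓), payload 111111.
Concatenate: 10101111111 = 0x57F (11 bits → U+057F).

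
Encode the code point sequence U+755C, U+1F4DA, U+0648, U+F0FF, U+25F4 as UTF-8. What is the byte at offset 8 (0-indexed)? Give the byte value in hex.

U+755C → 3-byte form E7 95 9C at offsets 0–2.
U+1F4DA → 4-byte form F0 9F 93 9A at offsets 3–6.
U+0648 → 2-byte form D9 88 at offsets 7–8.
Offset 8 falls in char 3's range; it's byte 2 of D9 88 = 0x88.

0x88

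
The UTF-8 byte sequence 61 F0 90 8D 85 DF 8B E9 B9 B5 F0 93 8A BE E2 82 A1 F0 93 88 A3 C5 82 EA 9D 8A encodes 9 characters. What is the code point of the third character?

Offset 0: leading byte 0x61 = 01100001 → 1-byte char #1 = 61.
Offset 1: leading byte 0xF0 = 11110000 → 4-byte char #2 = F0 90 8D 85.
Offset 5: leading byte 0xDF = 11011111 → 2-byte char #3 = DF 8B.
Leading byte 0xDF = 11011111 matches 110xxxxx → 2-byte sequence.
Byte 1: 0xDF = 11011111, payload 11111 (5 bits).
Byte 2: 0x8B = 10001011 (10xxxxxx ✓), payload 001011.
Concatenate: 11111001011 = 0x7CB (11 bits → U+07CB).

U+07CB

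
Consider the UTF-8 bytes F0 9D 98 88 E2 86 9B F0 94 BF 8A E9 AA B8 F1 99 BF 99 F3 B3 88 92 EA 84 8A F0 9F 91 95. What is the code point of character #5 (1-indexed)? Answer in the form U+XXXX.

Offset 0: leading byte 0xF0 = 11110000 → 4-byte char #1 = F0 9D 98 88.
Offset 4: leading byte 0xE2 = 11100010 → 3-byte char #2 = E2 86 9B.
Offset 7: leading byte 0xF0 = 11110000 → 4-byte char #3 = F0 94 BF 8A.
Offset 11: leading byte 0xE9 = 11101001 → 3-byte char #4 = E9 AA B8.
Offset 14: leading byte 0xF1 = 11110001 → 4-byte char #5 = F1 99 BF 99.
Leading byte 0xF1 = 11110001 matches 11110xxx → 4-byte sequence.
Byte 1: 0xF1 = 11110001, payload 001 (3 bits).
Byte 2: 0x99 = 10011001 (10xxxxxx ✓), payload 011001.
Byte 3: 0xBF = 10111111 (10xxxxxx ✓), payload 111111.
Byte 4: 0x99 = 10011001 (10xxxxxx ✓), payload 011001.
Concatenate: 001011001111111011001 = 0x59FD9 (21 bits → U+59FD9).

U+59FD9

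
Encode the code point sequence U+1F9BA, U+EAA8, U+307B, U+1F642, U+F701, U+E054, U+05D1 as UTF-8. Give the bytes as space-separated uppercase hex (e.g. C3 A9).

F0 9F A6 BA EE AA A8 E3 81 BB F0 9F 99 82 EF 9C 81 EE 81 94 D7 91

U+1F9BA: 4-byte form → F0 9F A6 BA.
U+EAA8: 3-byte form → EE AA A8.
U+307B: 3-byte form → E3 81 BB.
U+1F642: 4-byte form → F0 9F 99 82.
U+F701: 3-byte form → EF 9C 81.
U+E054: 3-byte form → EE 81 94.
U+05D1: 2-byte form → D7 91.
Concatenated (22 bytes): F0 9F A6 BA EE AA A8 E3 81 BB F0 9F 99 82 EF 9C 81 EE 81 94 D7 91.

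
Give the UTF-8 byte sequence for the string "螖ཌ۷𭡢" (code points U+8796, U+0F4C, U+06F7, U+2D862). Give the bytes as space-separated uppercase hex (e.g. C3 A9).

E8 9E 96 E0 BD 8C DB B7 F0 AD A1 A2

U+8796: 3-byte form → E8 9E 96.
U+0F4C: 3-byte form → E0 BD 8C.
U+06F7: 2-byte form → DB B7.
U+2D862: 4-byte form → F0 AD A1 A2.
Concatenated (12 bytes): E8 9E 96 E0 BD 8C DB B7 F0 AD A1 A2.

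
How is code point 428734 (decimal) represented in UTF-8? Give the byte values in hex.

F1 A8 AA BE

U+68ABE = 0x68ABE = 428734 decimal. In range U+10000–U+10FFFF → 4-byte form: 11110xxx 10xxxxxx 10xxxxxx 10xxxxxx.
Binary (21 bits): 001101000101010111110.
Split 3+6+6+6: 001 | 101000 | 101010 | 111110.
Byte 1: 11110001 = 0xF1.
Byte 2: 10101000 = 0xA8.
Byte 3: 10101010 = 0xAA.
Byte 4: 10111110 = 0xBE.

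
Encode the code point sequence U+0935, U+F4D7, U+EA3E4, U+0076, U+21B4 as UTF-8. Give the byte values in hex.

E0 A4 B5 EF 93 97 F3 AA 8F A4 76 E2 86 B4

U+0935: 3-byte form → E0 A4 B5.
U+F4D7: 3-byte form → EF 93 97.
U+EA3E4: 4-byte form → F3 AA 8F A4.
U+0076: 1-byte form → 76.
U+21B4: 3-byte form → E2 86 B4.
Concatenated (14 bytes): E0 A4 B5 EF 93 97 F3 AA 8F A4 76 E2 86 B4.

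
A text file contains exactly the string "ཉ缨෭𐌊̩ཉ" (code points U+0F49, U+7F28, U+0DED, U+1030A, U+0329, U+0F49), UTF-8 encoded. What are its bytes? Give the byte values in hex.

U+0F49: 3-byte form → E0 BD 89.
U+7F28: 3-byte form → E7 BC A8.
U+0DED: 3-byte form → E0 B7 AD.
U+1030A: 4-byte form → F0 90 8C 8A.
U+0329: 2-byte form → CC A9.
U+0F49: 3-byte form → E0 BD 89.
Concatenated (18 bytes): E0 BD 89 E7 BC A8 E0 B7 AD F0 90 8C 8A CC A9 E0 BD 89.

E0 BD 89 E7 BC A8 E0 B7 AD F0 90 8C 8A CC A9 E0 BD 89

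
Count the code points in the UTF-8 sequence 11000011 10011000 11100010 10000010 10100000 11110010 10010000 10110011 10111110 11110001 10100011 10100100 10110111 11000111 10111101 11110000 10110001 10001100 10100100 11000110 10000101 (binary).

7

Byte at offset 0: 0xC3 = 11000011 → 2-byte char (#1). Advance 2.
Byte at offset 2: 0xE2 = 11100010 → 3-byte char (#2). Advance 3.
Byte at offset 5: 0xF2 = 11110010 → 4-byte char (#3). Advance 4.
Byte at offset 9: 0xF1 = 11110001 → 4-byte char (#4). Advance 4.
Byte at offset 13: 0xC7 = 11000111 → 2-byte char (#5). Advance 2.
Byte at offset 15: 0xF0 = 11110000 → 4-byte char (#6). Advance 4.
Byte at offset 19: 0xC6 = 11000110 → 2-byte char (#7). Advance 2.
Reached end at offset 21 after 7 code points.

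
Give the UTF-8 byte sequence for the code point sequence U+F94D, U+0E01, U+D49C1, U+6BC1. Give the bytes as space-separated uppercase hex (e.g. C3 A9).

EF A5 8D E0 B8 81 F3 94 A7 81 E6 AF 81

U+F94D: 3-byte form → EF A5 8D.
U+0E01: 3-byte form → E0 B8 81.
U+D49C1: 4-byte form → F3 94 A7 81.
U+6BC1: 3-byte form → E6 AF 81.
Concatenated (13 bytes): EF A5 8D E0 B8 81 F3 94 A7 81 E6 AF 81.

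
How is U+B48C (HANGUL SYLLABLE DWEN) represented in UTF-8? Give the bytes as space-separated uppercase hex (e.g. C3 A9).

U+B48C = 0xB48C = 46220 decimal. In range U+0800–U+FFFF → 3-byte form: 1110xxxx 10xxxxxx 10xxxxxx.
Binary (16 bits): 1011010010001100.
Split 4+6+6: 1011 | 010010 | 001100.
Byte 1: 11101011 = 0xEB.
Byte 2: 10010010 = 0x92.
Byte 3: 10001100 = 0x8C.

EB 92 8C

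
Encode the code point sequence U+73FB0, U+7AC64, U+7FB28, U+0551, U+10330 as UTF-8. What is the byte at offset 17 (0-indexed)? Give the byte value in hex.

U+73FB0 → 4-byte form F1 B3 BE B0 at offsets 0–3.
U+7AC64 → 4-byte form F1 BA B1 A4 at offsets 4–7.
U+7FB28 → 4-byte form F1 BF AC A8 at offsets 8–11.
U+0551 → 2-byte form D5 91 at offsets 12–13.
U+10330 → 4-byte form F0 90 8C B0 at offsets 14–17.
Offset 17 falls in char 5's range; it's byte 4 of F0 90 8C B0 = 0xB0.

0xB0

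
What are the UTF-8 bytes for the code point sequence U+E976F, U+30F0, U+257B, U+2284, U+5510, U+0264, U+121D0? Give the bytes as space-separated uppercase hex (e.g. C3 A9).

U+E976F: 4-byte form → F3 A9 9D AF.
U+30F0: 3-byte form → E3 83 B0.
U+257B: 3-byte form → E2 95 BB.
U+2284: 3-byte form → E2 8A 84.
U+5510: 3-byte form → E5 94 90.
U+0264: 2-byte form → C9 A4.
U+121D0: 4-byte form → F0 92 87 90.
Concatenated (22 bytes): F3 A9 9D AF E3 83 B0 E2 95 BB E2 8A 84 E5 94 90 C9 A4 F0 92 87 90.

F3 A9 9D AF E3 83 B0 E2 95 BB E2 8A 84 E5 94 90 C9 A4 F0 92 87 90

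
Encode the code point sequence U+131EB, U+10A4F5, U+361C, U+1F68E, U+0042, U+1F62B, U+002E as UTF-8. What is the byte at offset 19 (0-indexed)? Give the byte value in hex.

U+131EB → 4-byte form F0 93 87 AB at offsets 0–3.
U+10A4F5 → 4-byte form F4 8A 93 B5 at offsets 4–7.
U+361C → 3-byte form E3 98 9C at offsets 8–10.
U+1F68E → 4-byte form F0 9F 9A 8E at offsets 11–14.
U+0042 → 1-byte form 42 at offsets 15–15.
U+1F62B → 4-byte form F0 9F 98 AB at offsets 16–19.
Offset 19 falls in char 6's range; it's byte 4 of F0 9F 98 AB = 0xAB.

0xAB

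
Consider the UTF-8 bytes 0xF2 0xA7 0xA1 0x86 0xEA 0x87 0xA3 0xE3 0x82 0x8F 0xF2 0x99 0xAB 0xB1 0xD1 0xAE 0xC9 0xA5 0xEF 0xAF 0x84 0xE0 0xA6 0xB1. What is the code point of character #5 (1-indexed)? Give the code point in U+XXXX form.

U+046E

Offset 0: leading byte 0xF2 = 11110010 → 4-byte char #1 = F2 A7 A1 86.
Offset 4: leading byte 0xEA = 11101010 → 3-byte char #2 = EA 87 A3.
Offset 7: leading byte 0xE3 = 11100011 → 3-byte char #3 = E3 82 8F.
Offset 10: leading byte 0xF2 = 11110010 → 4-byte char #4 = F2 99 AB B1.
Offset 14: leading byte 0xD1 = 11010001 → 2-byte char #5 = D1 AE.
Leading byte 0xD1 = 11010001 matches 110xxxxx → 2-byte sequence.
Byte 1: 0xD1 = 11010001, payload 10001 (5 bits).
Byte 2: 0xAE = 10101110 (10xxxxxx ✓), payload 101110.
Concatenate: 10001101110 = 0x46E (11 bits → U+046E).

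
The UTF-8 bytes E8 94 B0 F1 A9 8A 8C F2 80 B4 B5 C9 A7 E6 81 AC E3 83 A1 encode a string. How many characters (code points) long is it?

Byte at offset 0: 0xE8 = 11101000 → 3-byte char (#1). Advance 3.
Byte at offset 3: 0xF1 = 11110001 → 4-byte char (#2). Advance 4.
Byte at offset 7: 0xF2 = 11110010 → 4-byte char (#3). Advance 4.
Byte at offset 11: 0xC9 = 11001001 → 2-byte char (#4). Advance 2.
Byte at offset 13: 0xE6 = 11100110 → 3-byte char (#5). Advance 3.
Byte at offset 16: 0xE3 = 11100011 → 3-byte char (#6). Advance 3.
Reached end at offset 19 after 6 code points.

6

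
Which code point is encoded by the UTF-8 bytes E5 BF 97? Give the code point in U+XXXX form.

Leading byte 0xE5 = 11100101 matches 1110xxxx → 3-byte sequence.
Byte 1: 0xE5 = 11100101, payload 0101 (4 bits).
Byte 2: 0xBF = 10111111 (10xxxxxx ✓), payload 111111.
Byte 3: 0x97 = 10010111 (10xxxxxx ✓), payload 010111.
Concatenate: 0101111111010111 = 0x5FD7 (16 bits → U+5FD7).

U+5FD7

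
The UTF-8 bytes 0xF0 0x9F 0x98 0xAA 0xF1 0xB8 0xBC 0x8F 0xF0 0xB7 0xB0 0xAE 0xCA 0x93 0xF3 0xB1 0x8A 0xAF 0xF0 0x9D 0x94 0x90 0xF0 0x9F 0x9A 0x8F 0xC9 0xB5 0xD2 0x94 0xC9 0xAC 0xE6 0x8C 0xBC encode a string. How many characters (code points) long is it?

11

Byte at offset 0: 0xF0 = 11110000 → 4-byte char (#1). Advance 4.
Byte at offset 4: 0xF1 = 11110001 → 4-byte char (#2). Advance 4.
Byte at offset 8: 0xF0 = 11110000 → 4-byte char (#3). Advance 4.
Byte at offset 12: 0xCA = 11001010 → 2-byte char (#4). Advance 2.
Byte at offset 14: 0xF3 = 11110011 → 4-byte char (#5). Advance 4.
Byte at offset 18: 0xF0 = 11110000 → 4-byte char (#6). Advance 4.
Byte at offset 22: 0xF0 = 11110000 → 4-byte char (#7). Advance 4.
Byte at offset 26: 0xC9 = 11001001 → 2-byte char (#8). Advance 2.
Byte at offset 28: 0xD2 = 11010010 → 2-byte char (#9). Advance 2.
Byte at offset 30: 0xC9 = 11001001 → 2-byte char (#10). Advance 2.
Byte at offset 32: 0xE6 = 11100110 → 3-byte char (#11). Advance 3.
Reached end at offset 35 after 11 code points.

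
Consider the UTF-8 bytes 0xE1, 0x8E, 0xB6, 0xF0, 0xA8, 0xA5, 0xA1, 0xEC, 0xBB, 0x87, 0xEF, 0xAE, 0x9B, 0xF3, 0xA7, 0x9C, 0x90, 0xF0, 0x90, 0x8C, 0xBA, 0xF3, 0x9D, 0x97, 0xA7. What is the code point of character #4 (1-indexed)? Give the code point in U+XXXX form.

U+FB9B

Offset 0: leading byte 0xE1 = 11100001 → 3-byte char #1 = E1 8E B6.
Offset 3: leading byte 0xF0 = 11110000 → 4-byte char #2 = F0 A8 A5 A1.
Offset 7: leading byte 0xEC = 11101100 → 3-byte char #3 = EC BB 87.
Offset 10: leading byte 0xEF = 11101111 → 3-byte char #4 = EF AE 9B.
Leading byte 0xEF = 11101111 matches 1110xxxx → 3-byte sequence.
Byte 1: 0xEF = 11101111, payload 1111 (4 bits).
Byte 2: 0xAE = 10101110 (10xxxxxx ✓), payload 101110.
Byte 3: 0x9B = 10011011 (10xxxxxx ✓), payload 011011.
Concatenate: 1111101110011011 = 0xFB9B (16 bits → U+FB9B).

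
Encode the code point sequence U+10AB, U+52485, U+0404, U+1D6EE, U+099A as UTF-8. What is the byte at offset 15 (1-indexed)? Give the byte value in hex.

0xA6

1-indexed offset 15 is 0-indexed offset 14.
U+10AB → 3-byte form E1 82 AB at offsets 0–2.
U+52485 → 4-byte form F1 92 92 85 at offsets 3–6.
U+0404 → 2-byte form D0 84 at offsets 7–8.
U+1D6EE → 4-byte form F0 9D 9B AE at offsets 9–12.
U+099A → 3-byte form E0 A6 9A at offsets 13–15.
Offset 14 falls in char 5's range; it's byte 2 of E0 A6 9A = 0xA6.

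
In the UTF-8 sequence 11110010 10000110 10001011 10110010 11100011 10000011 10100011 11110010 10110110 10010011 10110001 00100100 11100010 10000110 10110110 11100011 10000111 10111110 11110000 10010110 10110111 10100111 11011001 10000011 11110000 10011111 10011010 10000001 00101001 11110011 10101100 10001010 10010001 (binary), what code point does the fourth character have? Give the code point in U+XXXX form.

Offset 0: leading byte 0xF2 = 11110010 → 4-byte char #1 = F2 86 8B B2.
Offset 4: leading byte 0xE3 = 11100011 → 3-byte char #2 = E3 83 A3.
Offset 7: leading byte 0xF2 = 11110010 → 4-byte char #3 = F2 B6 93 B1.
Offset 11: leading byte 0x24 = 00100100 → 1-byte char #4 = 24.
Leading byte 0x24 = 00100100 matches 0xxxxxxx → 1-byte sequence.
Byte 1: 0x24 = 00100100, payload 0100100 (7 bits).
Concatenate: 0100100 = 0x24 (7 bits → U+0024).

U+0024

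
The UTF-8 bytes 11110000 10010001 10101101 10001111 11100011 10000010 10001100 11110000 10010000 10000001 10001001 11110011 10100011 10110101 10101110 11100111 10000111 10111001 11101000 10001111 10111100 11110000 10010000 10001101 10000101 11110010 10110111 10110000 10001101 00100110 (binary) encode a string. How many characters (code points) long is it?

Byte at offset 0: 0xF0 = 11110000 → 4-byte char (#1). Advance 4.
Byte at offset 4: 0xE3 = 11100011 → 3-byte char (#2). Advance 3.
Byte at offset 7: 0xF0 = 11110000 → 4-byte char (#3). Advance 4.
Byte at offset 11: 0xF3 = 11110011 → 4-byte char (#4). Advance 4.
Byte at offset 15: 0xE7 = 11100111 → 3-byte char (#5). Advance 3.
Byte at offset 18: 0xE8 = 11101000 → 3-byte char (#6). Advance 3.
Byte at offset 21: 0xF0 = 11110000 → 4-byte char (#7). Advance 4.
Byte at offset 25: 0xF2 = 11110010 → 4-byte char (#8). Advance 4.
Byte at offset 29: 0x26 = 00100110 → 1-byte char (#9). Advance 1.
Reached end at offset 30 after 9 code points.

9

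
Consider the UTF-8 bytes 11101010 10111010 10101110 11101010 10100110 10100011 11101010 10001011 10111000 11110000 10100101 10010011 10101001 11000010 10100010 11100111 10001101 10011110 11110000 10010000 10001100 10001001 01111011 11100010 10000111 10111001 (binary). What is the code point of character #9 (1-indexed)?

Offset 0: leading byte 0xEA = 11101010 → 3-byte char #1 = EA BA AE.
Offset 3: leading byte 0xEA = 11101010 → 3-byte char #2 = EA A6 A3.
Offset 6: leading byte 0xEA = 11101010 → 3-byte char #3 = EA 8B B8.
Offset 9: leading byte 0xF0 = 11110000 → 4-byte char #4 = F0 A5 93 A9.
Offset 13: leading byte 0xC2 = 11000010 → 2-byte char #5 = C2 A2.
Offset 15: leading byte 0xE7 = 11100111 → 3-byte char #6 = E7 8D 9E.
Offset 18: leading byte 0xF0 = 11110000 → 4-byte char #7 = F0 90 8C 89.
Offset 22: leading byte 0x7B = 01111011 → 1-byte char #8 = 7B.
Offset 23: leading byte 0xE2 = 11100010 → 3-byte char #9 = E2 87 B9.
Leading byte 0xE2 = 11100010 matches 1110xxxx → 3-byte sequence.
Byte 1: 0xE2 = 11100010, payload 0010 (4 bits).
Byte 2: 0x87 = 10000111 (10xxxxxx ✓), payload 000111.
Byte 3: 0xB9 = 10111001 (10xxxxxx ✓), payload 111001.
Concatenate: 0010000111111001 = 0x21F9 (16 bits → U+21F9).

U+21F9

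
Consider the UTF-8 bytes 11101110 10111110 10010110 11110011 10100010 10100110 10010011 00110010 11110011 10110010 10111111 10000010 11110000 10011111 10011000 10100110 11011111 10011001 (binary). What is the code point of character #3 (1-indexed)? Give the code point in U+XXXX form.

U+0032

Offset 0: leading byte 0xEE = 11101110 → 3-byte char #1 = EE BE 96.
Offset 3: leading byte 0xF3 = 11110011 → 4-byte char #2 = F3 A2 A6 93.
Offset 7: leading byte 0x32 = 00110010 → 1-byte char #3 = 32.
Leading byte 0x32 = 00110010 matches 0xxxxxxx → 1-byte sequence.
Byte 1: 0x32 = 00110010, payload 0110010 (7 bits).
Concatenate: 0110010 = 0x32 (7 bits → U+0032).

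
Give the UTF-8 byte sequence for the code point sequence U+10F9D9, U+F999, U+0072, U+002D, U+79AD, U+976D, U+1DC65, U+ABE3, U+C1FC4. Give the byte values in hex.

F4 8F A7 99 EF A6 99 72 2D E7 A6 AD E9 9D AD F0 9D B1 A5 EA AF A3 F3 81 BF 84

U+10F9D9: 4-byte form → F4 8F A7 99.
U+F999: 3-byte form → EF A6 99.
U+0072: 1-byte form → 72.
U+002D: 1-byte form → 2D.
U+79AD: 3-byte form → E7 A6 AD.
U+976D: 3-byte form → E9 9D AD.
U+1DC65: 4-byte form → F0 9D B1 A5.
U+ABE3: 3-byte form → EA AF A3.
U+C1FC4: 4-byte form → F3 81 BF 84.
Concatenated (26 bytes): F4 8F A7 99 EF A6 99 72 2D E7 A6 AD E9 9D AD F0 9D B1 A5 EA AF A3 F3 81 BF 84.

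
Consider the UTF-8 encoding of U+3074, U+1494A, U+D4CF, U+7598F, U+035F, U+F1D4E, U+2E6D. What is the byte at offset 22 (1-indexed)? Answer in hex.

1-indexed offset 22 is 0-indexed offset 21.
U+3074 → 3-byte form E3 81 B4 at offsets 0–2.
U+1494A → 4-byte form F0 94 A5 8A at offsets 3–6.
U+D4CF → 3-byte form ED 93 8F at offsets 7–9.
U+7598F → 4-byte form F1 B5 A6 8F at offsets 10–13.
U+035F → 2-byte form CD 9F at offsets 14–15.
U+F1D4E → 4-byte form F3 B1 B5 8E at offsets 16–19.
U+2E6D → 3-byte form E2 B9 AD at offsets 20–22.
Offset 21 falls in char 7's range; it's byte 2 of E2 B9 AD = 0xB9.

0xB9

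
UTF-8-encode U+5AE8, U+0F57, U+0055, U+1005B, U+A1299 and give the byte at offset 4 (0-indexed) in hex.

0xBD

U+5AE8 → 3-byte form E5 AB A8 at offsets 0–2.
U+0F57 → 3-byte form E0 BD 97 at offsets 3–5.
Offset 4 falls in char 2's range; it's byte 2 of E0 BD 97 = 0xBD.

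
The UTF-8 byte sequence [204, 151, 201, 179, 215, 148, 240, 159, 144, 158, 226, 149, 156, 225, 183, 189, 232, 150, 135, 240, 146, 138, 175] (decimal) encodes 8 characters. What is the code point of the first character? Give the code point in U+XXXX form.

U+0317

Offset 0: leading byte 0xCC = 11001100 → 2-byte char #1 = CC 97.
Leading byte 0xCC = 11001100 matches 110xxxxx → 2-byte sequence.
Byte 1: 0xCC = 11001100, payload 01100 (5 bits).
Byte 2: 0x97 = 10010111 (10xxxxxx ✓), payload 010111.
Concatenate: 01100010111 = 0x317 (11 bits → U+0317).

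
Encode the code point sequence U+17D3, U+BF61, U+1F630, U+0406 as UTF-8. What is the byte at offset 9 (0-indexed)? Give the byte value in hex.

U+17D3 → 3-byte form E1 9F 93 at offsets 0–2.
U+BF61 → 3-byte form EB BD A1 at offsets 3–5.
U+1F630 → 4-byte form F0 9F 98 B0 at offsets 6–9.
Offset 9 falls in char 3's range; it's byte 4 of F0 9F 98 B0 = 0xB0.

0xB0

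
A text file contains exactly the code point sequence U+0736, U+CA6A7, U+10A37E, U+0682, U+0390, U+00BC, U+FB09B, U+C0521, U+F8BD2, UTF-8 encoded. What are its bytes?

U+0736: 2-byte form → DC B6.
U+CA6A7: 4-byte form → F3 8A 9A A7.
U+10A37E: 4-byte form → F4 8A 8D BE.
U+0682: 2-byte form → DA 82.
U+0390: 2-byte form → CE 90.
U+00BC: 2-byte form → C2 BC.
U+FB09B: 4-byte form → F3 BB 82 9B.
U+C0521: 4-byte form → F3 80 94 A1.
U+F8BD2: 4-byte form → F3 B8 AF 92.
Concatenated (28 bytes): DC B6 F3 8A 9A A7 F4 8A 8D BE DA 82 CE 90 C2 BC F3 BB 82 9B F3 80 94 A1 F3 B8 AF 92.

DC B6 F3 8A 9A A7 F4 8A 8D BE DA 82 CE 90 C2 BC F3 BB 82 9B F3 80 94 A1 F3 B8 AF 92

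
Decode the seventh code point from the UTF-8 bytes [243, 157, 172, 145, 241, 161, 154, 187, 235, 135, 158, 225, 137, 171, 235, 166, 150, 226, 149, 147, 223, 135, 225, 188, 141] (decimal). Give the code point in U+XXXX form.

Offset 0: leading byte 0xF3 = 11110011 → 4-byte char #1 = F3 9D AC 91.
Offset 4: leading byte 0xF1 = 11110001 → 4-byte char #2 = F1 A1 9A BB.
Offset 8: leading byte 0xEB = 11101011 → 3-byte char #3 = EB 87 9E.
Offset 11: leading byte 0xE1 = 11100001 → 3-byte char #4 = E1 89 AB.
Offset 14: leading byte 0xEB = 11101011 → 3-byte char #5 = EB A6 96.
Offset 17: leading byte 0xE2 = 11100010 → 3-byte char #6 = E2 95 93.
Offset 20: leading byte 0xDF = 11011111 → 2-byte char #7 = DF 87.
Leading byte 0xDF = 11011111 matches 110xxxxx → 2-byte sequence.
Byte 1: 0xDF = 11011111, payload 11111 (5 bits).
Byte 2: 0x87 = 10000111 (10xxxxxx ✓), payload 000111.
Concatenate: 11111000111 = 0x7C7 (11 bits → U+07C7).

U+07C7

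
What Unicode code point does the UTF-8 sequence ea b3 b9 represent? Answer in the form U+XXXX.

Leading byte 0xEA = 11101010 matches 1110xxxx → 3-byte sequence.
Byte 1: 0xEA = 11101010, payload 1010 (4 bits).
Byte 2: 0xB3 = 10110011 (10xxxxxx ✓), payload 110011.
Byte 3: 0xB9 = 10111001 (10xxxxxx ✓), payload 111001.
Concatenate: 1010110011111001 = 0xACF9 (16 bits → U+ACF9).

U+ACF9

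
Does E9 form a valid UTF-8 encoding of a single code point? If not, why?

Leading byte 0xE9 = 11101001 → 3-byte form, but only 1 byte is present.

invalid (sequence truncated)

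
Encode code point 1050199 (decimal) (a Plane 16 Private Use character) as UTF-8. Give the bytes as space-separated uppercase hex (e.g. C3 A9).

U+100657 = 0x100657 = 1050199 decimal. In range U+10000–U+10FFFF → 4-byte form: 11110xxx 10xxxxxx 10xxxxxx 10xxxxxx.
Binary (21 bits): 100000000011001010111.
Split 3+6+6+6: 100 | 000000 | 011001 | 010111.
Byte 1: 11110100 = 0xF4.
Byte 2: 10000000 = 0x80.
Byte 3: 10011001 = 0x99.
Byte 4: 10010111 = 0x97.

F4 80 99 97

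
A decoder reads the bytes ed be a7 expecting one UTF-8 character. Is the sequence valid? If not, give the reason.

Structurally a 3-byte sequence; payload = 0xDFA7.
But 0xDFA7 is in U+D800–U+DFFF, the surrogate range. Surrogates are not Unicode scalar values and are forbidden in UTF-8.

invalid (encodes a surrogate (U+D800–U+DFFF))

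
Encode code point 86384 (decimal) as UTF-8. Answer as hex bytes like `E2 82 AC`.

U+15170 = 0x15170 = 86384 decimal. In range U+10000–U+10FFFF → 4-byte form: 11110xxx 10xxxxxx 10xxxxxx 10xxxxxx.
Binary (21 bits): 000010101000101110000.
Split 3+6+6+6: 000 | 010101 | 000101 | 110000.
Byte 1: 11110000 = 0xF0.
Byte 2: 10010101 = 0x95.
Byte 3: 10000101 = 0x85.
Byte 4: 10110000 = 0xB0.

F0 95 85 B0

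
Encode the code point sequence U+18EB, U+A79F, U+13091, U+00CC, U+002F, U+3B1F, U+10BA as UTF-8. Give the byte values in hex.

U+18EB: 3-byte form → E1 A3 AB.
U+A79F: 3-byte form → EA 9E 9F.
U+13091: 4-byte form → F0 93 82 91.
U+00CC: 2-byte form → C3 8C.
U+002F: 1-byte form → 2F.
U+3B1F: 3-byte form → E3 AC 9F.
U+10BA: 3-byte form → E1 82 BA.
Concatenated (19 bytes): E1 A3 AB EA 9E 9F F0 93 82 91 C3 8C 2F E3 AC 9F E1 82 BA.

E1 A3 AB EA 9E 9F F0 93 82 91 C3 8C 2F E3 AC 9F E1 82 BA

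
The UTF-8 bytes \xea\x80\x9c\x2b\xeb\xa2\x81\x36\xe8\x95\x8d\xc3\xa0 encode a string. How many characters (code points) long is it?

Byte at offset 0: 0xEA = 11101010 → 3-byte char (#1). Advance 3.
Byte at offset 3: 0x2B = 00101011 → 1-byte char (#2). Advance 1.
Byte at offset 4: 0xEB = 11101011 → 3-byte char (#3). Advance 3.
Byte at offset 7: 0x36 = 00110110 → 1-byte char (#4). Advance 1.
Byte at offset 8: 0xE8 = 11101000 → 3-byte char (#5). Advance 3.
Byte at offset 11: 0xC3 = 11000011 → 2-byte char (#6). Advance 2.
Reached end at offset 13 after 6 code points.

6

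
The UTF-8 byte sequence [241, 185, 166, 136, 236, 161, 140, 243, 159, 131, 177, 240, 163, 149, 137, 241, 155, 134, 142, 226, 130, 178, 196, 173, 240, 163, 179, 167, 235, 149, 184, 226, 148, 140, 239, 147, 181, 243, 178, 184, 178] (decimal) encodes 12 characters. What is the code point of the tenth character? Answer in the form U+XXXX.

U+250C

Offset 0: leading byte 0xF1 = 11110001 → 4-byte char #1 = F1 B9 A6 88.
Offset 4: leading byte 0xEC = 11101100 → 3-byte char #2 = EC A1 8C.
Offset 7: leading byte 0xF3 = 11110011 → 4-byte char #3 = F3 9F 83 B1.
Offset 11: leading byte 0xF0 = 11110000 → 4-byte char #4 = F0 A3 95 89.
Offset 15: leading byte 0xF1 = 11110001 → 4-byte char #5 = F1 9B 86 8E.
Offset 19: leading byte 0xE2 = 11100010 → 3-byte char #6 = E2 82 B2.
Offset 22: leading byte 0xC4 = 11000100 → 2-byte char #7 = C4 AD.
Offset 24: leading byte 0xF0 = 11110000 → 4-byte char #8 = F0 A3 B3 A7.
Offset 28: leading byte 0xEB = 11101011 → 3-byte char #9 = EB 95 B8.
Offset 31: leading byte 0xE2 = 11100010 → 3-byte char #10 = E2 94 8C.
Leading byte 0xE2 = 11100010 matches 1110xxxx → 3-byte sequence.
Byte 1: 0xE2 = 11100010, payload 0010 (4 bits).
Byte 2: 0x94 = 10010100 (10xxxxxx ✓), payload 010100.
Byte 3: 0x8C = 10001100 (10xxxxxx ✓), payload 001100.
Concatenate: 0010010100001100 = 0x250C (16 bits → U+250C).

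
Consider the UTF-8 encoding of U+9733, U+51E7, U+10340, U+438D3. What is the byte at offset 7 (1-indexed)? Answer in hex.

1-indexed offset 7 is 0-indexed offset 6.
U+9733 → 3-byte form E9 9C B3 at offsets 0–2.
U+51E7 → 3-byte form E5 87 A7 at offsets 3–5.
U+10340 → 4-byte form F0 90 8D 80 at offsets 6–9.
Offset 6 falls in char 3's range; it's byte 1 of F0 90 8D 80 = 0xF0.

0xF0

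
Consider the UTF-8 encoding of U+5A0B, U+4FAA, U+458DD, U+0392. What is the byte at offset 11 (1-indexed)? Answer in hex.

0xCE

1-indexed offset 11 is 0-indexed offset 10.
U+5A0B → 3-byte form E5 A8 8B at offsets 0–2.
U+4FAA → 3-byte form E4 BE AA at offsets 3–5.
U+458DD → 4-byte form F1 85 A3 9D at offsets 6–9.
U+0392 → 2-byte form CE 92 at offsets 10–11.
Offset 10 falls in char 4's range; it's byte 1 of CE 92 = 0xCE.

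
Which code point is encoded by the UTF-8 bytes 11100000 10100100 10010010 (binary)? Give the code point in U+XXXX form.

U+0912

Leading byte 0xE0 = 11100000 matches 1110xxxx → 3-byte sequence.
Byte 1: 0xE0 = 11100000, payload 0000 (4 bits).
Byte 2: 0xA4 = 10100100 (10xxxxxx ✓), payload 100100.
Byte 3: 0x92 = 10010010 (10xxxxxx ✓), payload 010010.
Concatenate: 0000100100010010 = 0x912 (16 bits → U+0912).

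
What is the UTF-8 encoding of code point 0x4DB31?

F1 8D AC B1

U+4DB31 = 0x4DB31 = 318257 decimal. In range U+10000–U+10FFFF → 4-byte form: 11110xxx 10xxxxxx 10xxxxxx 10xxxxxx.
Binary (21 bits): 001001101101100110001.
Split 3+6+6+6: 001 | 001101 | 101100 | 110001.
Byte 1: 11110001 = 0xF1.
Byte 2: 10001101 = 0x8D.
Byte 3: 10101100 = 0xAC.
Byte 4: 10110001 = 0xB1.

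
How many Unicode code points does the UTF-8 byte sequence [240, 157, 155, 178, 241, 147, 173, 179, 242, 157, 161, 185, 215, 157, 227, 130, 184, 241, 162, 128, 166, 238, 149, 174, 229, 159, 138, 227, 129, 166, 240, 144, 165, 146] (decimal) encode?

10

Byte at offset 0: 0xF0 = 11110000 → 4-byte char (#1). Advance 4.
Byte at offset 4: 0xF1 = 11110001 → 4-byte char (#2). Advance 4.
Byte at offset 8: 0xF2 = 11110010 → 4-byte char (#3). Advance 4.
Byte at offset 12: 0xD7 = 11010111 → 2-byte char (#4). Advance 2.
Byte at offset 14: 0xE3 = 11100011 → 3-byte char (#5). Advance 3.
Byte at offset 17: 0xF1 = 11110001 → 4-byte char (#6). Advance 4.
Byte at offset 21: 0xEE = 11101110 → 3-byte char (#7). Advance 3.
Byte at offset 24: 0xE5 = 11100101 → 3-byte char (#8). Advance 3.
Byte at offset 27: 0xE3 = 11100011 → 3-byte char (#9). Advance 3.
Byte at offset 30: 0xF0 = 11110000 → 4-byte char (#10). Advance 4.
Reached end at offset 34 after 10 code points.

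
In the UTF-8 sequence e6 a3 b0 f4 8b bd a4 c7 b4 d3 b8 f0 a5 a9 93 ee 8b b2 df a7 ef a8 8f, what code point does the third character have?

Offset 0: leading byte 0xE6 = 11100110 → 3-byte char #1 = E6 A3 B0.
Offset 3: leading byte 0xF4 = 11110100 → 4-byte char #2 = F4 8B BD A4.
Offset 7: leading byte 0xC7 = 11000111 → 2-byte char #3 = C7 B4.
Leading byte 0xC7 = 11000111 matches 110xxxxx → 2-byte sequence.
Byte 1: 0xC7 = 11000111, payload 00111 (5 bits).
Byte 2: 0xB4 = 10110100 (10xxxxxx ✓), payload 110100.
Concatenate: 00111110100 = 0x1F4 (11 bits → U+01F4).

U+01F4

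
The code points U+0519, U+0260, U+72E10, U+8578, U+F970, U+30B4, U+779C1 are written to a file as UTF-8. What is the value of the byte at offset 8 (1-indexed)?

1-indexed offset 8 is 0-indexed offset 7.
U+0519 → 2-byte form D4 99 at offsets 0–1.
U+0260 → 2-byte form C9 A0 at offsets 2–3.
U+72E10 → 4-byte form F1 B2 B8 90 at offsets 4–7.
Offset 7 falls in char 3's range; it's byte 4 of F1 B2 B8 90 = 0x90.

0x90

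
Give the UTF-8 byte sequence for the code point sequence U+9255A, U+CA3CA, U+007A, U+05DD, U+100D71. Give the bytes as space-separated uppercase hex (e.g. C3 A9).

F2 92 95 9A F3 8A 8F 8A 7A D7 9D F4 80 B5 B1

U+9255A: 4-byte form → F2 92 95 9A.
U+CA3CA: 4-byte form → F3 8A 8F 8A.
U+007A: 1-byte form → 7A.
U+05DD: 2-byte form → D7 9D.
U+100D71: 4-byte form → F4 80 B5 B1.
Concatenated (15 bytes): F2 92 95 9A F3 8A 8F 8A 7A D7 9D F4 80 B5 B1.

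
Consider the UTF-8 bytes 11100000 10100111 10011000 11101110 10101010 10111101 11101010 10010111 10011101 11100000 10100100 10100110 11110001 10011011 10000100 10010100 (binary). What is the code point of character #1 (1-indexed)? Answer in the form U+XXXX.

U+09D8

Offset 0: leading byte 0xE0 = 11100000 → 3-byte char #1 = E0 A7 98.
Leading byte 0xE0 = 11100000 matches 1110xxxx → 3-byte sequence.
Byte 1: 0xE0 = 11100000, payload 0000 (4 bits).
Byte 2: 0xA7 = 10100111 (10xxxxxx ✓), payload 100111.
Byte 3: 0x98 = 10011000 (10xxxxxx ✓), payload 011000.
Concatenate: 0000100111011000 = 0x9D8 (16 bits → U+09D8).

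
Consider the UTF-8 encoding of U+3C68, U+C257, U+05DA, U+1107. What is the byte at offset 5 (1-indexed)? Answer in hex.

1-indexed offset 5 is 0-indexed offset 4.
U+3C68 → 3-byte form E3 B1 A8 at offsets 0–2.
U+C257 → 3-byte form EC 89 97 at offsets 3–5.
Offset 4 falls in char 2's range; it's byte 2 of EC 89 97 = 0x89.

0x89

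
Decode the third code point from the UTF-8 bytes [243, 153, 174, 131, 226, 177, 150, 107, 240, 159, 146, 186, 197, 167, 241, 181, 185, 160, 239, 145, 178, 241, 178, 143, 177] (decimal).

Offset 0: leading byte 0xF3 = 11110011 → 4-byte char #1 = F3 99 AE 83.
Offset 4: leading byte 0xE2 = 11100010 → 3-byte char #2 = E2 B1 96.
Offset 7: leading byte 0x6B = 01101011 → 1-byte char #3 = 6B.
Leading byte 0x6B = 01101011 matches 0xxxxxxx → 1-byte sequence.
Byte 1: 0x6B = 01101011, payload 1101011 (7 bits).
Concatenate: 1101011 = 0x6B (7 bits → U+006B).

U+006B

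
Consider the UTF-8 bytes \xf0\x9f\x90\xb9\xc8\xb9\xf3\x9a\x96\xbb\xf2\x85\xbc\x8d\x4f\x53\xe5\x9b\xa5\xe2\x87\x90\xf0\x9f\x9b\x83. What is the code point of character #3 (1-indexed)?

Offset 0: leading byte 0xF0 = 11110000 → 4-byte char #1 = F0 9F 90 B9.
Offset 4: leading byte 0xC8 = 11001000 → 2-byte char #2 = C8 B9.
Offset 6: leading byte 0xF3 = 11110011 → 4-byte char #3 = F3 9A 96 BB.
Leading byte 0xF3 = 11110011 matches 11110xxx → 4-byte sequence.
Byte 1: 0xF3 = 11110011, payload 011 (3 bits).
Byte 2: 0x9A = 10011010 (10xxxxxx ✓), payload 011010.
Byte 3: 0x96 = 10010110 (10xxxxxx ✓), payload 010110.
Byte 4: 0xBB = 10111011 (10xxxxxx ✓), payload 111011.
Concatenate: 011011010010110111011 = 0xDA5BB (21 bits → U+DA5BB).

U+DA5BB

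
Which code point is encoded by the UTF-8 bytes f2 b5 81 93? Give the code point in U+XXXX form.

U+B5053

Leading byte 0xF2 = 11110010 matches 11110xxx → 4-byte sequence.
Byte 1: 0xF2 = 11110010, payload 010 (3 bits).
Byte 2: 0xB5 = 10110101 (10xxxxxx ✓), payload 110101.
Byte 3: 0x81 = 10000001 (10xxxxxx ✓), payload 000001.
Byte 4: 0x93 = 10010011 (10xxxxxx ✓), payload 010011.
Concatenate: 010110101000001010011 = 0xB5053 (21 bits → U+B5053).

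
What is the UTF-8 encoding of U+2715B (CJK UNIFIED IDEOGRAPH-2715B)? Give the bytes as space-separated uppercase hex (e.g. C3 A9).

U+2715B = 0x2715B = 160091 decimal. In range U+10000–U+10FFFF → 4-byte form: 11110xxx 10xxxxxx 10xxxxxx 10xxxxxx.
Binary (21 bits): 000100111000101011011.
Split 3+6+6+6: 000 | 100111 | 000101 | 011011.
Byte 1: 11110000 = 0xF0.
Byte 2: 10100111 = 0xA7.
Byte 3: 10000101 = 0x85.
Byte 4: 10011011 = 0x9B.

F0 A7 85 9B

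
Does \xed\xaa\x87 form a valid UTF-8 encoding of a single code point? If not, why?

Structurally a 3-byte sequence; payload = 0xDA87.
But 0xDA87 is in U+D800–U+DFFF, the surrogate range. Surrogates are not Unicode scalar values and are forbidden in UTF-8.

invalid (encodes a surrogate (U+D800–U+DFFF))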